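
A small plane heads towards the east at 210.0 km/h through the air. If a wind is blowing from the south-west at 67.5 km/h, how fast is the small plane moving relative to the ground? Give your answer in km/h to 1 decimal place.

Taking east as x and north as y: velocity relative to the air = (210.000, 0.000) km/h; the air relative to ground = (47.730, 47.730) km/h.
Velocity relative to ground = (210.000, 0.000) + (47.730, 47.730) = (257.730, 47.730) km/h.
Speed = |(257.730, 47.730)| = 262.112 km/h.

262.1 km/h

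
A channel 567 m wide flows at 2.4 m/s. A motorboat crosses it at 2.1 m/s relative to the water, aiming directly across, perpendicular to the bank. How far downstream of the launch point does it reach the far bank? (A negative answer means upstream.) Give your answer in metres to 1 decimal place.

648.0 m

Perpendicular speed = 2.100 m/s; crossing time = 567 / 2.100 = 270.000 s.
Net downstream speed = 2.400 m/s.
Drift = 2.400 × 270.000 = 648.000 m (downstream).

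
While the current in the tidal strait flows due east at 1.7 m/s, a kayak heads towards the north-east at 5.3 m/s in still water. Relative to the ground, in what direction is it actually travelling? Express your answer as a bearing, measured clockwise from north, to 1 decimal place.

Taking east as x and north as y: velocity relative to the water = (3.748, 3.748) m/s; the water relative to ground = (1.700, 0.000) m/s.
Velocity relative to ground = (3.748, 3.748) + (1.700, 0.000) = (5.448, 3.748) m/s.
Bearing = atan2(5.45, 3.75) = 55.47° clockwise from north.

055.5°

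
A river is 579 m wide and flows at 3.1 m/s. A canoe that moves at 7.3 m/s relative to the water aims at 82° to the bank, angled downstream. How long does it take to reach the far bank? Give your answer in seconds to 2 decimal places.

The component of the canoe's velocity perpendicular to the bank is 7.3 × sin 82° = 7.229 m/s.
The flow acts along the bank and has no component across it.
Time = 579 / 7.229 = 80.095 s.

80.09 s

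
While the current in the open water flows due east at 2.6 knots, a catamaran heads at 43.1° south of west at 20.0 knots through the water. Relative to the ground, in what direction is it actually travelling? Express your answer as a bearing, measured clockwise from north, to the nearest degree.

Taking east as x and north as y: velocity relative to the water = (-14.603, -13.665) knots; the water relative to ground = (2.600, 0.000) knots.
Velocity relative to ground = (-14.603, -13.665) + (2.600, 0.000) = (-12.003, -13.665) knots.
Bearing = atan2(-12.00, -13.67) = 221.29° clockwise from north.

221°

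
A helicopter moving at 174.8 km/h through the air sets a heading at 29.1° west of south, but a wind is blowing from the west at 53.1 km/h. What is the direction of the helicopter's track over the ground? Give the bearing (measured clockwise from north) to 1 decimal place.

191.8°

Taking east as x and north as y: velocity relative to the air = (-85.011, -152.735) km/h; the air relative to ground = (53.100, 0.000) km/h.
Velocity relative to ground = (-85.011, -152.735) + (53.100, 0.000) = (-31.911, -152.735) km/h.
Bearing = atan2(-31.91, -152.74) = 191.80° clockwise from north.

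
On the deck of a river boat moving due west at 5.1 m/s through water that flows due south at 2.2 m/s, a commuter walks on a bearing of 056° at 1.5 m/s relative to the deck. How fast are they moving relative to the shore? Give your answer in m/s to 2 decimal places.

4.09 m/s

In east/north components (m/s): commuter relative to river boat = (1.244, 0.839); river boat relative to water = (-5.100, 0.000); water relative to ground = (0.000, -2.200).
Sum = (-3.856, -1.361) m/s.
Speed = |(-3.856, -1.361)| = 4.090 m/s.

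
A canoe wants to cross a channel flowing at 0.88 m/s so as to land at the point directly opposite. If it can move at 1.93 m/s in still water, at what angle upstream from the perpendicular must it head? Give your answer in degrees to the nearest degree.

To cancel the current, the upstream component of the canoe's velocity must equal the flow: 1.93 sin θ = 0.88.
sin θ = 0.88 / 1.93 = 0.4560.
θ = arcsin(0.4560) = 27.127°.

27°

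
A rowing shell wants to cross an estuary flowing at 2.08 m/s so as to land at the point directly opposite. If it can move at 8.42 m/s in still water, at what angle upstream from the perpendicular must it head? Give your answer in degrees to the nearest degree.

14°

To cancel the current, the upstream component of the rowing shell's velocity must equal the flow: 8.42 sin θ = 2.08.
sin θ = 2.08 / 8.42 = 0.2470.
θ = arcsin(0.2470) = 14.302°.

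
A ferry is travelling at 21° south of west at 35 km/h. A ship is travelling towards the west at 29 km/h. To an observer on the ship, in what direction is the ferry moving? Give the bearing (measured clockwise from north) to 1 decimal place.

Taking east as x and north as y: ferry velocity = (-32.675, -12.543) km/h; ship velocity = (-29.000, 0.000) km/h.
Velocity of ferry relative to ship = (-32.675, -12.543) − (-29.000, 0.000) = (-3.675, -12.543) km/h.
Bearing = atan2(-3.68, -12.54) = 196.33° clockwise from north.

196.3°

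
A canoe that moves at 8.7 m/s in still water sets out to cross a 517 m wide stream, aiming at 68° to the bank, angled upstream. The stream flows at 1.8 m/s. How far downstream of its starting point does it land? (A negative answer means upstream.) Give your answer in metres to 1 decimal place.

Perpendicular speed = 8.066 m/s; crossing time = 517 / 8.066 = 64.092 s.
Net downstream speed = -1.459 m/s.
Drift = -1.459 × 64.092 = -93.516 m (upstream).

-93.5 m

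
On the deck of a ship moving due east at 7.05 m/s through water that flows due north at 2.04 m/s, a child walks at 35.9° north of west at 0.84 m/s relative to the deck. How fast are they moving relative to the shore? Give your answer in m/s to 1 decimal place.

In east/north components (m/s): child relative to ship = (-0.680, 0.493); ship relative to water = (7.050, 0.000); water relative to ground = (0.000, 2.040).
Sum = (6.370, 2.533) m/s.
Speed = |(6.370, 2.533)| = 6.855 m/s.

6.9 m/s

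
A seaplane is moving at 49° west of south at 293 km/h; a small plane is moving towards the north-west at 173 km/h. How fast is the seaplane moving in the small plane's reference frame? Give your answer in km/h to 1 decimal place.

Taking east as x and north as y: seaplane velocity = (-221.130, -192.225) km/h; small plane velocity = (-122.329, 122.329) km/h.
Velocity of seaplane relative to small plane = (-221.130, -192.225) − (-122.329, 122.329) = (-98.800, -314.555) km/h.
Magnitude = |(-98.800, -314.555)| = 329.706 km/h.

329.7 km/h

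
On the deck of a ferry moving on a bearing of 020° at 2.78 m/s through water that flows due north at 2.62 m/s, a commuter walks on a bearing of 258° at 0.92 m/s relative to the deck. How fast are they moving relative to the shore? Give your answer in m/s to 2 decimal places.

In east/north components (m/s): commuter relative to ferry = (-0.900, -0.191); ferry relative to water = (0.951, 2.612); water relative to ground = (0.000, 2.620).
Sum = (0.051, 5.041) m/s.
Speed = |(0.051, 5.041)| = 5.041 m/s.

5.04 m/s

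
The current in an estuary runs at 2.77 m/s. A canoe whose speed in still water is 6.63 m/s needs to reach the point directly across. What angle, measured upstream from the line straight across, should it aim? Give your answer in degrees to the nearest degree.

25°

To cancel the current, the upstream component of the canoe's velocity must equal the flow: 6.63 sin θ = 2.77.
sin θ = 2.77 / 6.63 = 0.4178.
θ = arcsin(0.4178) = 24.696°.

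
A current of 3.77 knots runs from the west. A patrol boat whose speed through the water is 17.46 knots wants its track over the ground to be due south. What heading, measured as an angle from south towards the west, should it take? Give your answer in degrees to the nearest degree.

The current pushes perpendicular to the desired track; the heading must have a component into the current equal to 3.77 knots: 17.46 sin θ = 3.77.
sin θ = 0.2159, so θ = 12.470°.

12°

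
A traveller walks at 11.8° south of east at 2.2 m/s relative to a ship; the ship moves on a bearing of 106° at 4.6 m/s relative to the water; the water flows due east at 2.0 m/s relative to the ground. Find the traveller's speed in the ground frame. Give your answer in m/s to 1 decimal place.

8.7 m/s

In east/north components (m/s): traveller relative to ship = (2.154, -0.450); ship relative to water = (4.422, -1.268); water relative to ground = (2.000, 0.000).
Sum = (8.575, -1.718) m/s.
Speed = |(8.575, -1.718)| = 8.746 m/s.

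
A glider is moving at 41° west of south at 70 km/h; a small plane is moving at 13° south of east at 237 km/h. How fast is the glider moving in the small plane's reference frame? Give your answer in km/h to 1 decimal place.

276.9 km/h

Taking east as x and north as y: glider velocity = (-45.924, -52.830) km/h; small plane velocity = (230.926, -53.313) km/h.
Velocity of glider relative to small plane = (-45.924, -52.830) − (230.926, -53.313) = (-276.850, 0.484) km/h.
Magnitude = |(-276.850, 0.484)| = 276.850 km/h.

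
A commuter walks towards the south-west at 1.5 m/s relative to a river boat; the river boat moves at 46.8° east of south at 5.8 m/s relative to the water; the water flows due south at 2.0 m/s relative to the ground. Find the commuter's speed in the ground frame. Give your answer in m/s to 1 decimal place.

7.7 m/s

In east/north components (m/s): commuter relative to river boat = (-1.061, -1.061); river boat relative to water = (4.228, -3.970); water relative to ground = (0.000, -2.000).
Sum = (3.167, -7.031) m/s.
Speed = |(3.167, -7.031)| = 7.712 m/s.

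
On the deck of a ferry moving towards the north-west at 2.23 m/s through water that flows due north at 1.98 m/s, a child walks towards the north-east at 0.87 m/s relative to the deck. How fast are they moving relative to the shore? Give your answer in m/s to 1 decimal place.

4.3 m/s

In east/north components (m/s): child relative to ferry = (0.615, 0.615); ferry relative to water = (-1.577, 1.577); water relative to ground = (0.000, 1.980).
Sum = (-0.962, 4.172) m/s.
Speed = |(-0.962, 4.172)| = 4.281 m/s.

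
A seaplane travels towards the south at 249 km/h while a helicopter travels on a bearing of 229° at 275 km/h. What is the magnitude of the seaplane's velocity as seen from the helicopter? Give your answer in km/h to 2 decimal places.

Taking east as x and north as y: seaplane velocity = (0.000, -249.000) km/h; helicopter velocity = (-207.545, -180.416) km/h.
Velocity of seaplane relative to helicopter = (0.000, -249.000) − (-207.545, -180.416) = (207.545, -68.584) km/h.
Magnitude = |(207.545, -68.584)| = 218.583 km/h.

218.58 km/h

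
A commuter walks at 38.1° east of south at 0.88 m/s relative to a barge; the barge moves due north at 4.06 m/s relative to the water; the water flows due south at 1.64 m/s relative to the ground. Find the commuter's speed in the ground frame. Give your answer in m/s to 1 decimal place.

1.8 m/s

In east/north components (m/s): commuter relative to barge = (0.543, -0.693); barge relative to water = (0.000, 4.060); water relative to ground = (0.000, -1.640).
Sum = (0.543, 1.727) m/s.
Speed = |(0.543, 1.727)| = 1.811 m/s.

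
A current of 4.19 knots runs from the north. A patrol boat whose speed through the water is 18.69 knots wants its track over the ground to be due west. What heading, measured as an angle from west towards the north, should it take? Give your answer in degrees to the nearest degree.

13°

The current pushes perpendicular to the desired track; the heading must have a component into the current equal to 4.19 knots: 18.69 sin θ = 4.19.
sin θ = 0.2242, so θ = 12.955°.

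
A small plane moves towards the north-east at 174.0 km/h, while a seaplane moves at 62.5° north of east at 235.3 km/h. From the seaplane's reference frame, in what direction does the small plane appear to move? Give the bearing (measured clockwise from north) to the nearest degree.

170°

Taking east as x and north as y: small plane velocity = (123.037, 123.037) km/h; seaplane velocity = (108.649, 208.714) km/h.
Velocity of small plane relative to seaplane = (123.037, 123.037) − (108.649, 208.714) = (14.387, -85.677) km/h.
Bearing = atan2(14.39, -85.68) = 170.47° clockwise from north.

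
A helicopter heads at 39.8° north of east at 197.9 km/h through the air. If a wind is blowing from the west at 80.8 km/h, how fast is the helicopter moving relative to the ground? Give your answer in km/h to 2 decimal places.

Taking east as x and north as y: velocity relative to the air = (152.043, 126.678) km/h; the air relative to ground = (80.800, 0.000) km/h.
Velocity relative to ground = (152.043, 126.678) + (80.800, 0.000) = (232.843, 126.678) km/h.
Speed = |(232.843, 126.678)| = 265.072 km/h.

265.07 km/h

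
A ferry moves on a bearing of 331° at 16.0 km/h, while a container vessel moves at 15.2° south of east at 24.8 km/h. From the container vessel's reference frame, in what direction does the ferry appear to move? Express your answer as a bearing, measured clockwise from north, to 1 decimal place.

302.9°

Taking east as x and north as y: ferry velocity = (-7.757, 13.994) km/h; container vessel velocity = (23.932, -6.502) km/h.
Velocity of ferry relative to container vessel = (-7.757, 13.994) − (23.932, -6.502) = (-31.689, 20.496) km/h.
Bearing = atan2(-31.69, 20.50) = 302.89° clockwise from north.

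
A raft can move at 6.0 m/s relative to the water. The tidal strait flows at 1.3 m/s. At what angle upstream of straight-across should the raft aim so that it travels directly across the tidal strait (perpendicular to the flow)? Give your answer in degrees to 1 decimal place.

To cancel the current, the upstream component of the raft's velocity must equal the flow: 6.0 sin θ = 1.3.
sin θ = 1.3 / 6.0 = 0.2167.
θ = arcsin(0.2167) = 12.513°.

12.5°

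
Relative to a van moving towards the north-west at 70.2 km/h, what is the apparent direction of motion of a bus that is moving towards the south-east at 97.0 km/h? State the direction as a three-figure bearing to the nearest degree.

Taking east as x and north as y: bus velocity = (68.589, -68.589) km/h; van velocity = (-49.639, 49.639) km/h.
Velocity of bus relative to van = (68.589, -68.589) − (-49.639, 49.639) = (118.228, -118.228) km/h.
Bearing = atan2(118.23, -118.23) = 135.00° clockwise from north.

135°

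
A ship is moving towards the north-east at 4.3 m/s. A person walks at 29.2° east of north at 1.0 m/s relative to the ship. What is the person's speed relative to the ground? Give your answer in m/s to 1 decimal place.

5.3 m/s

Taking east as x and north as y: ship velocity = (3.041, 3.041) m/s; person velocity relative to ship = (0.488, 0.873) m/s.
Velocity relative to ground = (3.041, 3.041) + (0.488, 0.873) = (3.528, 3.913) m/s.
Speed = |(3.528, 3.913)| = 5.269 m/s.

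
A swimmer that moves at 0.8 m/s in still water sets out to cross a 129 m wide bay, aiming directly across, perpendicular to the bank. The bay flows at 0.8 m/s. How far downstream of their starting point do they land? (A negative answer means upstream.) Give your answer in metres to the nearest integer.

129 m

Perpendicular speed = 0.800 m/s; crossing time = 129 / 0.800 = 161.250 s.
Net downstream speed = 0.800 m/s.
Drift = 0.800 × 161.250 = 129.000 m (downstream).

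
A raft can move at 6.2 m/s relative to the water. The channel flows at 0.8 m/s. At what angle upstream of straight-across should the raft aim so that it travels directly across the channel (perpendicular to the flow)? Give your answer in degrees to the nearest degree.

To cancel the current, the upstream component of the raft's velocity must equal the flow: 6.2 sin θ = 0.8.
sin θ = 0.8 / 6.2 = 0.1290.
θ = arcsin(0.1290) = 7.414°.

7°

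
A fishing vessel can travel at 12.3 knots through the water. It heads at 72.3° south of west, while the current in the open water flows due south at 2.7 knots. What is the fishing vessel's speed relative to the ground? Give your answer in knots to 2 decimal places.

Taking east as x and north as y: velocity relative to the water = (-3.740, -11.718) knots; the water relative to ground = (0.000, -2.700) knots.
Velocity relative to ground = (-3.740, -11.718) + (0.000, -2.700) = (-3.740, -14.418) knots.
Speed = |(-3.740, -14.418)| = 14.895 knots.

14.89 knots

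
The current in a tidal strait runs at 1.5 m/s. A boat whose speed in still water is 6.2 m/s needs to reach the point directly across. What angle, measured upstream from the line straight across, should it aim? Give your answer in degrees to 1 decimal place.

14.0°

To cancel the current, the upstream component of the boat's velocity must equal the flow: 6.2 sin θ = 1.5.
sin θ = 1.5 / 6.2 = 0.2419.
θ = arcsin(0.2419) = 14.001°.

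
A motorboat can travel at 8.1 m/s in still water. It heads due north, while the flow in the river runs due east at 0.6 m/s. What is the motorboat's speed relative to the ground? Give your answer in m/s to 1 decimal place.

8.1 m/s

Taking east as x and north as y: velocity relative to the water = (0.000, 8.100) m/s; the water relative to ground = (0.600, 0.000) m/s.
Velocity relative to ground = (0.000, 8.100) + (0.600, 0.000) = (0.600, 8.100) m/s.
Speed = |(0.600, 8.100)| = 8.122 m/s.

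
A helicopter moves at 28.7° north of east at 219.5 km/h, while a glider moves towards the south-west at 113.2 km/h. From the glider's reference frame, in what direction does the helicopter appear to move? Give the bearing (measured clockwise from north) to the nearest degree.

Taking east as x and north as y: helicopter velocity = (192.534, 105.409) km/h; glider velocity = (-80.044, -80.044) km/h.
Velocity of helicopter relative to glider = (192.534, 105.409) − (-80.044, -80.044) = (272.578, 185.454) km/h.
Bearing = atan2(272.58, 185.45) = 55.77° clockwise from north.

056°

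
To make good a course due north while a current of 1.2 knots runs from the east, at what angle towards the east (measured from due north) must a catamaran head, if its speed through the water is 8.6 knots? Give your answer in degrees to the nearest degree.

8°

The current pushes perpendicular to the desired track; the heading must have a component into the current equal to 1.2 knots: 8.6 sin θ = 1.2.
sin θ = 0.1395, so θ = 8.021°.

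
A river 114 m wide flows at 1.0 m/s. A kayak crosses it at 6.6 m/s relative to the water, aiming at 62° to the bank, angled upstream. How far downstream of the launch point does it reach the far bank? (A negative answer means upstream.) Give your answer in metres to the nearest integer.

-41 m

Perpendicular speed = 5.827 m/s; crossing time = 114 / 5.827 = 19.563 s.
Net downstream speed = -2.099 m/s.
Drift = -2.099 × 19.563 = -41.052 m (upstream).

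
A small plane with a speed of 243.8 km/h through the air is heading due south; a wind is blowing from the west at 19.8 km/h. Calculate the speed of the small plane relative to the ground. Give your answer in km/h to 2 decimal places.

244.60 km/h

Taking east as x and north as y: velocity relative to the air = (0.000, -243.800) km/h; the air relative to ground = (19.800, 0.000) km/h.
Velocity relative to ground = (0.000, -243.800) + (19.800, 0.000) = (19.800, -243.800) km/h.
Speed = |(19.800, -243.800)| = 244.603 km/h.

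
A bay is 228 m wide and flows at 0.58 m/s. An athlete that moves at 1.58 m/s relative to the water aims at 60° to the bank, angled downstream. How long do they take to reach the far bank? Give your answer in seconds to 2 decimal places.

The component of the athlete's velocity perpendicular to the bank is 1.58 × sin 60° = 1.368 m/s.
The current is parallel to the bank, so it does not affect the crossing time.
Time = 228 / 1.368 = 166.628 s.

166.63 s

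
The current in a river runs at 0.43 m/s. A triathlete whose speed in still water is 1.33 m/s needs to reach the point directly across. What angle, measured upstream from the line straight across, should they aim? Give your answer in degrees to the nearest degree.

To cancel the current, the upstream component of the triathlete's velocity must equal the flow: 1.33 sin θ = 0.43.
sin θ = 0.43 / 1.33 = 0.3233.
θ = arcsin(0.3233) = 18.863°.

19°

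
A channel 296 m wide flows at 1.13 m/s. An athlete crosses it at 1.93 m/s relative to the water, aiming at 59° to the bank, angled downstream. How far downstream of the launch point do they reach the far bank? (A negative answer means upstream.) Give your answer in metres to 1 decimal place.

Perpendicular speed = 1.654 m/s; crossing time = 296 / 1.654 = 178.924 s.
Net downstream speed = 2.124 m/s.
Drift = 2.124 × 178.924 = 380.039 m (downstream).

380.0 m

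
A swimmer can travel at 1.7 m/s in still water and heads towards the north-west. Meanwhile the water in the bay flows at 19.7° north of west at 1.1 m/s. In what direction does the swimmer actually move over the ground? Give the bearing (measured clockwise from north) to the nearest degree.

Taking east as x and north as y: velocity relative to the water = (-1.202, 1.202) m/s; the water relative to ground = (-1.036, 0.371) m/s.
Velocity relative to ground = (-1.202, 1.202) + (-1.036, 0.371) = (-2.238, 1.573) m/s.
Bearing = atan2(-2.24, 1.57) = 305.10° clockwise from north.

305°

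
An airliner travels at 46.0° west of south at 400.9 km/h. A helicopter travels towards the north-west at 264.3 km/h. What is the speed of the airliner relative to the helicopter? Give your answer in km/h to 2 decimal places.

476.32 km/h

Taking east as x and north as y: airliner velocity = (-288.383, -278.489) km/h; helicopter velocity = (-186.888, 186.888) km/h.
Velocity of airliner relative to helicopter = (-288.383, -278.489) − (-186.888, 186.888) = (-101.495, -465.377) km/h.
Magnitude = |(-101.495, -465.377)| = 476.316 km/h.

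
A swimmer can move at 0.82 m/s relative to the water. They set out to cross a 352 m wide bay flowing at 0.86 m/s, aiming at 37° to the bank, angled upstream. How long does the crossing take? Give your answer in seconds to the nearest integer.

713 s

The component of the swimmer's velocity perpendicular to the bank is 0.82 × sin 37° = 0.493 m/s.
Only the cross-stream component determines the crossing time; the current contributes nothing perpendicular to the bank.
Time = 352 / 0.493 = 713.289 s.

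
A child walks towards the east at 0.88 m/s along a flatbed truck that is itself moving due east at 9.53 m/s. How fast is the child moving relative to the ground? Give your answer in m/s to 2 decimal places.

10.41 m/s

Taking east as x and north as y: flatbed truck velocity = (9.530, 0.000) m/s; child velocity relative to flatbed truck = (0.880, 0.000) m/s.
Velocity relative to ground = (9.530, 0.000) + (0.880, 0.000) = (10.410, 0.000) m/s.
Speed = |(10.410, 0.000)| = 10.410 m/s.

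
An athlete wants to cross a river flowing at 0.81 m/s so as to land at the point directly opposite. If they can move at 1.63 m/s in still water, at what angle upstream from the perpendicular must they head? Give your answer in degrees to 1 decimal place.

To cancel the current, the upstream component of the athlete's velocity must equal the flow: 1.63 sin θ = 0.81.
sin θ = 0.81 / 1.63 = 0.4969.
θ = arcsin(0.4969) = 29.797°.

29.8°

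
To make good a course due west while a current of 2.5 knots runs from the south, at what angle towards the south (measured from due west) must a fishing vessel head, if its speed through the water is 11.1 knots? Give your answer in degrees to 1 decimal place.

The current pushes perpendicular to the desired track; the heading must have a component into the current equal to 2.5 knots: 11.1 sin θ = 2.5.
sin θ = 0.2252, so θ = 13.016°.

13.0°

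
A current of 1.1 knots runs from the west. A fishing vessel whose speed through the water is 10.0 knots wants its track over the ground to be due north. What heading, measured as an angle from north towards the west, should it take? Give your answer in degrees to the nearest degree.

6°

The current pushes perpendicular to the desired track; the heading must have a component into the current equal to 1.1 knots: 10.0 sin θ = 1.1.
sin θ = 0.1100, so θ = 6.315°.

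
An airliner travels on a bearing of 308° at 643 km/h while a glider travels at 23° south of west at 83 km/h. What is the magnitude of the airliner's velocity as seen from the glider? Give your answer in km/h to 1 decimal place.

607.1 km/h

Taking east as x and north as y: airliner velocity = (-506.691, 395.870) km/h; glider velocity = (-76.402, -32.431) km/h.
Velocity of airliner relative to glider = (-506.691, 395.870) − (-76.402, -32.431) = (-430.289, 428.301) km/h.
Magnitude = |(-430.289, 428.301)| = 607.116 km/h.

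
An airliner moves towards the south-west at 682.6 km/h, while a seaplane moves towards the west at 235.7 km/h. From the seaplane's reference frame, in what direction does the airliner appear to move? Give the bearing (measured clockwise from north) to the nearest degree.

Taking east as x and north as y: airliner velocity = (-482.671, -482.671) km/h; seaplane velocity = (-235.700, 0.000) km/h.
Velocity of airliner relative to seaplane = (-482.671, -482.671) − (-235.700, 0.000) = (-246.971, -482.671) km/h.
Bearing = atan2(-246.97, -482.67) = 207.10° clockwise from north.

207°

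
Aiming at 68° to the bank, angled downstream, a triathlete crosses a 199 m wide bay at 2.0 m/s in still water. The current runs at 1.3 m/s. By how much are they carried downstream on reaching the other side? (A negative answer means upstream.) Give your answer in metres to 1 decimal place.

Perpendicular speed = 1.854 m/s; crossing time = 199 / 1.854 = 107.314 s.
Net downstream speed = 2.049 m/s.
Drift = 2.049 × 107.314 = 219.910 m (downstream).

219.9 m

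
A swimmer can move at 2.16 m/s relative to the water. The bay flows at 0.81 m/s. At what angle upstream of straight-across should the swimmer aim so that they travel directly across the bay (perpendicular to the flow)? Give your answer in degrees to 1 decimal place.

To cancel the current, the upstream component of the swimmer's velocity must equal the flow: 2.16 sin θ = 0.81.
sin θ = 0.81 / 2.16 = 0.3750.
θ = arcsin(0.3750) = 22.024°.

22.0°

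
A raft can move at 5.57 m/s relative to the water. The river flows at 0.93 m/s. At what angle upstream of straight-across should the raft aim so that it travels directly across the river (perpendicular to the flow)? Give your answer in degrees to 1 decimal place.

9.6°

To cancel the current, the upstream component of the raft's velocity must equal the flow: 5.57 sin θ = 0.93.
sin θ = 0.93 / 5.57 = 0.1670.
θ = arcsin(0.1670) = 9.611°.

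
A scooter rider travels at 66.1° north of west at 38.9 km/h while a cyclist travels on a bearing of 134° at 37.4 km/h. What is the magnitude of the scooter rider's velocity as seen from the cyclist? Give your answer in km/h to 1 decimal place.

74.9 km/h

Taking east as x and north as y: scooter rider velocity = (-15.760, 35.564) km/h; cyclist velocity = (26.903, -25.980) km/h.
Velocity of scooter rider relative to cyclist = (-15.760, 35.564) − (26.903, -25.980) = (-42.663, 61.545) km/h.
Magnitude = |(-42.663, 61.545)| = 74.886 km/h.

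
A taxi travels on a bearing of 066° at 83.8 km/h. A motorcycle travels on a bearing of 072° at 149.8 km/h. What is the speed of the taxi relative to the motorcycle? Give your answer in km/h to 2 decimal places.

67.03 km/h

Taking east as x and north as y: taxi velocity = (76.555, 34.085) km/h; motorcycle velocity = (142.468, 46.291) km/h.
Velocity of taxi relative to motorcycle = (76.555, 34.085) − (142.468, 46.291) = (-65.913, -12.206) km/h.
Magnitude = |(-65.913, -12.206)| = 67.034 km/h.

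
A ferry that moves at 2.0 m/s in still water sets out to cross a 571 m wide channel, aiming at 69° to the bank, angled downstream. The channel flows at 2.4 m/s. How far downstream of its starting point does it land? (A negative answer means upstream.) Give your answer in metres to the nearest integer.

Perpendicular speed = 1.867 m/s; crossing time = 571 / 1.867 = 305.812 s.
Net downstream speed = 3.117 m/s.
Drift = 3.117 × 305.812 = 953.135 m (downstream).

953 m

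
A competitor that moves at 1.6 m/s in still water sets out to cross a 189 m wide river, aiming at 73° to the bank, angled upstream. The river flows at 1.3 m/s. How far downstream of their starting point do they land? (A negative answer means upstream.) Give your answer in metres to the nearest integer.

103 m

Perpendicular speed = 1.530 m/s; crossing time = 189 / 1.530 = 123.522 s.
Net downstream speed = 0.832 m/s.
Drift = 0.832 × 123.522 = 102.796 m (downstream).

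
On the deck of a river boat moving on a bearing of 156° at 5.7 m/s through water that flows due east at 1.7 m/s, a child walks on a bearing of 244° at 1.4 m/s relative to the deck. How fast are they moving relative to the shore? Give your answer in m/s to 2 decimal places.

In east/north components (m/s): child relative to river boat = (-1.258, -0.614); river boat relative to water = (2.318, -5.207); water relative to ground = (1.700, 0.000).
Sum = (2.760, -5.821) m/s.
Speed = |(2.760, -5.821)| = 6.442 m/s.

6.44 m/s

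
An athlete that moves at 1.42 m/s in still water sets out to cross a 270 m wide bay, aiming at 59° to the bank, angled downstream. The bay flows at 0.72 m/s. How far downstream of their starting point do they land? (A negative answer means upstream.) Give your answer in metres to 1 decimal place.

Perpendicular speed = 1.217 m/s; crossing time = 270 / 1.217 = 221.825 s.
Net downstream speed = 1.451 m/s.
Drift = 1.451 × 221.825 = 321.946 m (downstream).

321.9 m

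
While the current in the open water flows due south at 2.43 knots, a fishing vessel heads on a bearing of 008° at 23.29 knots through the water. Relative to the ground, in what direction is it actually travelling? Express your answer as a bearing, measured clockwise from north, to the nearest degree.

009°

Taking east as x and north as y: velocity relative to the water = (3.241, 23.063) knots; the water relative to ground = (0.000, -2.430) knots.
Velocity relative to ground = (3.241, 23.063) + (0.000, -2.430) = (3.241, 20.633) knots.
Bearing = atan2(3.24, 20.63) = 8.93° clockwise from north.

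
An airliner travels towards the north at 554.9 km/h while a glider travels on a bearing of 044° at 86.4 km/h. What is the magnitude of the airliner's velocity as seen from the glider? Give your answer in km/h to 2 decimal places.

Taking east as x and north as y: airliner velocity = (0.000, 554.900) km/h; glider velocity = (60.018, 62.151) km/h.
Velocity of airliner relative to glider = (0.000, 554.900) − (60.018, 62.151) = (-60.018, 492.749) km/h.
Magnitude = |(-60.018, 492.749)| = 496.391 km/h.

496.39 km/h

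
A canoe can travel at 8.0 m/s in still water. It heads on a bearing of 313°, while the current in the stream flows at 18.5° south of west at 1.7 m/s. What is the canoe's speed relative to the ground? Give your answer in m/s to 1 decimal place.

8.9 m/s

Taking east as x and north as y: velocity relative to the water = (-5.851, 5.456) m/s; the water relative to ground = (-1.612, -0.539) m/s.
Velocity relative to ground = (-5.851, 5.456) + (-1.612, -0.539) = (-7.463, 4.917) m/s.
Speed = |(-7.463, 4.917)| = 8.937 m/s.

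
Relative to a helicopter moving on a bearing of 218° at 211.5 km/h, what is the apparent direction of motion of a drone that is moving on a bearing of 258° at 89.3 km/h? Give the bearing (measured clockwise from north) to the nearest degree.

016°

Taking east as x and north as y: drone velocity = (-87.349, -18.567) km/h; helicopter velocity = (-130.212, -166.664) km/h.
Velocity of drone relative to helicopter = (-87.349, -18.567) − (-130.212, -166.664) = (42.864, 148.098) km/h.
Bearing = atan2(42.86, 148.10) = 16.14° clockwise from north.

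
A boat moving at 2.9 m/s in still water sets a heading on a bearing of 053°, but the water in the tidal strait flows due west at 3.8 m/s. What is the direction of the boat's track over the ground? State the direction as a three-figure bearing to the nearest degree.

Taking east as x and north as y: velocity relative to the water = (2.316, 1.745) m/s; the water relative to ground = (-3.800, 0.000) m/s.
Velocity relative to ground = (2.316, 1.745) + (-3.800, 0.000) = (-1.484, 1.745) m/s.
Bearing = atan2(-1.48, 1.75) = 319.63° clockwise from north.

320°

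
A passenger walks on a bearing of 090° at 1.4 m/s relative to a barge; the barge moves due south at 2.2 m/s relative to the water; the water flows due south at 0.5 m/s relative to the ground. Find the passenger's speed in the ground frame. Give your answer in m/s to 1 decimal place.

In east/north components (m/s): passenger relative to barge = (1.400, 0.000); barge relative to water = (0.000, -2.200); water relative to ground = (0.000, -0.500).
Sum = (1.400, -2.700) m/s.
Speed = |(1.400, -2.700)| = 3.041 m/s.

3.0 m/s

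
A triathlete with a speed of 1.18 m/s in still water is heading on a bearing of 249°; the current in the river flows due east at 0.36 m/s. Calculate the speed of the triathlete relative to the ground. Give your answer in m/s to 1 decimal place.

0.9 m/s

Taking east as x and north as y: velocity relative to the water = (-1.102, -0.423) m/s; the water relative to ground = (0.360, 0.000) m/s.
Velocity relative to ground = (-1.102, -0.423) + (0.360, 0.000) = (-0.742, -0.423) m/s.
Speed = |(-0.742, -0.423)| = 0.854 m/s.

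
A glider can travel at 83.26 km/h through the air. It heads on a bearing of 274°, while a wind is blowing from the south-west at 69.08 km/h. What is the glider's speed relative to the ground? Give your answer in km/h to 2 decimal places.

64.48 km/h

Taking east as x and north as y: velocity relative to the air = (-83.057, 5.808) km/h; the air relative to ground = (48.847, 48.847) km/h.
Velocity relative to ground = (-83.057, 5.808) + (48.847, 48.847) = (-34.210, 54.655) km/h.
Speed = |(-34.210, 54.655)| = 64.479 km/h.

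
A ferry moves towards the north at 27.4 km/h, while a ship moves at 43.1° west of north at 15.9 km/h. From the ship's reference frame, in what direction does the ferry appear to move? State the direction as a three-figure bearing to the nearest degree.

Taking east as x and north as y: ferry velocity = (0.000, 27.400) km/h; ship velocity = (-10.864, 11.610) km/h.
Velocity of ferry relative to ship = (0.000, 27.400) − (-10.864, 11.610) = (10.864, 15.790) km/h.
Bearing = atan2(10.86, 15.79) = 34.53° clockwise from north.

035°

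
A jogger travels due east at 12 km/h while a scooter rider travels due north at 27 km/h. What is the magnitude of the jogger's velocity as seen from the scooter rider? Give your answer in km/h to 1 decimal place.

29.5 km/h

Taking east as x and north as y: jogger velocity = (12.000, 0.000) km/h; scooter rider velocity = (0.000, 27.000) km/h.
Velocity of jogger relative to scooter rider = (12.000, 0.000) − (0.000, 27.000) = (12.000, -27.000) km/h.
Magnitude = |(12.000, -27.000)| = 29.547 km/h.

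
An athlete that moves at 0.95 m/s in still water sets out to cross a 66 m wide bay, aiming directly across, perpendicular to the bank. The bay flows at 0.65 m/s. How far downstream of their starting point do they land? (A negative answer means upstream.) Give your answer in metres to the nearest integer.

45 m

Perpendicular speed = 0.950 m/s; crossing time = 66 / 0.950 = 69.474 s.
Net downstream speed = 0.650 m/s.
Drift = 0.650 × 69.474 = 45.158 m (downstream).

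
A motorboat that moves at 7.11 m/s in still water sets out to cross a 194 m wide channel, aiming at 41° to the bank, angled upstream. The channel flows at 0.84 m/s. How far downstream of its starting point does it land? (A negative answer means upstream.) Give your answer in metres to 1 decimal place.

-188.2 m

Perpendicular speed = 4.665 m/s; crossing time = 194 / 4.665 = 41.590 s.
Net downstream speed = -4.526 m/s.
Drift = -4.526 × 41.590 = -188.236 m (upstream).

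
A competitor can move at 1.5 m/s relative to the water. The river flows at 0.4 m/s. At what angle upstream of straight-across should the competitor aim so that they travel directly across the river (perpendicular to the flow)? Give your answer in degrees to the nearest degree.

15°

To cancel the current, the upstream component of the competitor's velocity must equal the flow: 1.5 sin θ = 0.4.
sin θ = 0.4 / 1.5 = 0.2667.
θ = arcsin(0.2667) = 15.466°.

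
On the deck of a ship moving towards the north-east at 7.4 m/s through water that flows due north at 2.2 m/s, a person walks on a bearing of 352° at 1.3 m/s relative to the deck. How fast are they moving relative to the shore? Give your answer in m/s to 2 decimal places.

In east/north components (m/s): person relative to ship = (-0.181, 1.287); ship relative to water = (5.233, 5.233); water relative to ground = (0.000, 2.200).
Sum = (5.052, 8.720) m/s.
Speed = |(5.052, 8.720)| = 10.078 m/s.

10.08 m/s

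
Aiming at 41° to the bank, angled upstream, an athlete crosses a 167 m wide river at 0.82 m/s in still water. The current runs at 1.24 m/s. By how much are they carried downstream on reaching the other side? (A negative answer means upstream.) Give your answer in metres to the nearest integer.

Perpendicular speed = 0.538 m/s; crossing time = 167 / 0.538 = 310.427 s.
Net downstream speed = 0.621 m/s.
Drift = 0.621 × 310.427 = 192.818 m (downstream).

193 m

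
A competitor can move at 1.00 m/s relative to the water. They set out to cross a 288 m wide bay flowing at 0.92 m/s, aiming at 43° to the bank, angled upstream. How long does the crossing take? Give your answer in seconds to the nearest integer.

422 s

The component of the competitor's velocity perpendicular to the bank is 1.00 × sin 43° = 0.682 m/s.
The current is parallel to the bank, so it does not affect the crossing time.
Time = 288 / 0.682 = 422.288 s.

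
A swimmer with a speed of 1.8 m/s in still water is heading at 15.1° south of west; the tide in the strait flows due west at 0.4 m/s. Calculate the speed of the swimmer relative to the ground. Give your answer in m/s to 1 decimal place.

2.2 m/s

Taking east as x and north as y: velocity relative to the water = (-1.738, -0.469) m/s; the water relative to ground = (-0.400, 0.000) m/s.
Velocity relative to ground = (-1.738, -0.469) + (-0.400, 0.000) = (-2.138, -0.469) m/s.
Speed = |(-2.138, -0.469)| = 2.189 m/s.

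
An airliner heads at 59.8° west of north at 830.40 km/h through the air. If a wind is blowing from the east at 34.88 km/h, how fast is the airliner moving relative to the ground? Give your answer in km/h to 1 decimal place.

Taking east as x and north as y: velocity relative to the air = (-717.694, 417.708) km/h; the air relative to ground = (-34.880, 0.000) km/h.
Velocity relative to ground = (-717.694, 417.708) + (-34.880, 0.000) = (-752.574, 417.708) km/h.
Speed = |(-752.574, 417.708)| = 860.725 km/h.

860.7 km/h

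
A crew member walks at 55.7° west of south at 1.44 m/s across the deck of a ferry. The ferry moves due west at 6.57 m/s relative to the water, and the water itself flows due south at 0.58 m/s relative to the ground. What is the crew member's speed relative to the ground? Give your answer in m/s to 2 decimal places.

7.88 m/s

In east/north components (m/s): crew member relative to ferry = (-1.190, -0.811); ferry relative to water = (-6.570, 0.000); water relative to ground = (0.000, -0.580).
Sum = (-7.760, -1.391) m/s.
Speed = |(-7.760, -1.391)| = 7.883 m/s.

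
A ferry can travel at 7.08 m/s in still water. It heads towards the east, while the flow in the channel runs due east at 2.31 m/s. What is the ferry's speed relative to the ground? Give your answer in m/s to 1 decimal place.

9.4 m/s

Taking east as x and north as y: velocity relative to the water = (7.080, 0.000) m/s; the water relative to ground = (2.310, 0.000) m/s.
Velocity relative to ground = (7.080, 0.000) + (2.310, 0.000) = (9.390, 0.000) m/s.
Speed = |(9.390, 0.000)| = 9.390 m/s.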